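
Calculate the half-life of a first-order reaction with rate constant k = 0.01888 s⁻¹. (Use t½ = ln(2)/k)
36.71 s

t½ = ln(2)/k = 0.6931/0.01888 = 36.71 s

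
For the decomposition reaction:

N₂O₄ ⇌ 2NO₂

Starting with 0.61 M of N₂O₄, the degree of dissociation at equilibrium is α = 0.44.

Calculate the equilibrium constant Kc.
K_c = 0.8435

x = α·[A]₀ = 0.44 × 0.61 = 0.2684 M dissociated.
At eq: [N₂O₄] = 0.61 − 0.2684 = 0.3416 M; [NO₂] = 2x = 0.5368 M.
Kc = [NO₂]²/[N₂O₄] = (0.5368)²/0.3416 = 0.8435.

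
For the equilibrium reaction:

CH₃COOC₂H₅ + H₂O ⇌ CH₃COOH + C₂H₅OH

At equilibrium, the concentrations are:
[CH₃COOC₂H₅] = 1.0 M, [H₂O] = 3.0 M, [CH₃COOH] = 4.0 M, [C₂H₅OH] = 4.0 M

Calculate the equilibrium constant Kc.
K_c = 5.3333

Kc = ([CH₃COOH] × [C₂H₅OH]) / ([CH₃COOC₂H₅] × [H₂O])
   = ((4.0)·(4.0)) / ((1.0)·(3.0))
   = 16 / 3 = 5.3333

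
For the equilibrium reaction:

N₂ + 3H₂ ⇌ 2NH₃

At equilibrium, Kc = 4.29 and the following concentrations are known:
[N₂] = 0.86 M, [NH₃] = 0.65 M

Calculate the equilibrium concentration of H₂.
[H₂] = 0.4856 M

Kc = ([NH₃]^2) / ([N₂] × [H₂]^3) = 4.29
[H₂]^3 = (product terms)/(Kc · other reactant terms) = 0.4225 / (4.29 · 0.86) = 0.11452
[H₂] = (0.11452)^(1/3) = 0.4856 M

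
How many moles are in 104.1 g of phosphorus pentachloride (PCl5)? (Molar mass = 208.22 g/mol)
Moles = 104.1 g ÷ 208.22 g/mol = 0.5 mol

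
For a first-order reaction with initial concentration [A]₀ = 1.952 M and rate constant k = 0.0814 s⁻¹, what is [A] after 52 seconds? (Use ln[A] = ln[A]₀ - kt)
0.0283 M

ln[A] = ln[A]₀ - k·t = ln(1.952) - (0.0814)·(52) = 0.6689 - 4.2328 = -3.5639
[A] = e^(-3.5639) = 0.0283 M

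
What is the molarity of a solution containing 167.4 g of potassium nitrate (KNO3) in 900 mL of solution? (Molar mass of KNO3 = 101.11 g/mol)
Moles of KNO3 = 167.4 g ÷ 101.11 g/mol = 1.65562 mol
Volume = 900 mL = 0.9 L
Molarity = 1.65562 mol ÷ 0.9 L = 1.84 M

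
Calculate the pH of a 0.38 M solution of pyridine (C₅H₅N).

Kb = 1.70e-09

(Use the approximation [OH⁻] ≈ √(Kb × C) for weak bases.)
pH = 9.41

[OH⁻] = √(Kb × C) = √(1.70e-09 × 0.38) = 2.5417e-05. pOH = 4.59, pH = 14 - pOH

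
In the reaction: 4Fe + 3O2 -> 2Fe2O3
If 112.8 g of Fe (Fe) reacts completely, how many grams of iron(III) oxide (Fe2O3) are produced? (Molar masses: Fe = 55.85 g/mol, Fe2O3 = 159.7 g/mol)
Moles of Fe = 112.8 g ÷ 55.85 g/mol = 2.0197 mol
Mole ratio: 2 mol Fe2O3 / 4 mol Fe
Moles of Fe2O3 = 2.0197 × (2/4) = 1.00985 mol
Mass of Fe2O3 = 1.00985 mol × 159.7 g/mol = 161.3 g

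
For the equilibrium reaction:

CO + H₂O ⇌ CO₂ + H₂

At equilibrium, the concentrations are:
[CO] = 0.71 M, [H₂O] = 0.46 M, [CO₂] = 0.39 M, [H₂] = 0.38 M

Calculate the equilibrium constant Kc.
K_c = 0.4538

Kc = ([CO₂] × [H₂]) / ([CO] × [H₂O])
   = ((0.39)·(0.38)) / ((0.71)·(0.46))
   = 0.1482 / 0.3266 = 0.4538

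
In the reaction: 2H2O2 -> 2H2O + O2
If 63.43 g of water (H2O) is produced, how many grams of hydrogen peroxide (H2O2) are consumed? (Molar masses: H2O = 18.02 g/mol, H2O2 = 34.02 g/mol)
Moles of H2O = 63.43 g ÷ 18.02 g/mol = 3.51998 mol
Mole ratio: 2 mol H2O2 / 2 mol H2O
Moles of H2O2 = 3.51998 × (2/2) = 3.51998 mol
Mass of H2O2 = 3.51998 mol × 34.02 g/mol = 119.7 g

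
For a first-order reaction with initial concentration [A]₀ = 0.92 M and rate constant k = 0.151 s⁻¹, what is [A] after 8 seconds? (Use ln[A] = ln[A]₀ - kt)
0.2749 M

ln[A] = ln[A]₀ - k·t = ln(0.92) - (0.151)·(8) = -0.0834 - 1.2080 = -1.2914
[A] = e^(-1.2914) = 0.2749 M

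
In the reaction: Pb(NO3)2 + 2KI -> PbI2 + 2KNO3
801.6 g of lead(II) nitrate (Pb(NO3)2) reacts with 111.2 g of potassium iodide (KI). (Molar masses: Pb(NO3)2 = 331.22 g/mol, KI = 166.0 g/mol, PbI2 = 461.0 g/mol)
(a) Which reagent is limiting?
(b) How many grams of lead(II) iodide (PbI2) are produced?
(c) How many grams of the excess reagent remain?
(a) KI, (b) 154.4 g, (c) 690.7 g

Moles of Pb(NO3)2 = 801.6 g ÷ 331.22 g/mol = 2.42014 mol
Moles of KI = 111.2 g ÷ 166.0 g/mol = 0.66988 mol
Moles ÷ coefficient: Pb(NO3)2: 2.42014/1 = 2.42, KI: 0.66988/2 = 0.3349
(a) KI has the smaller value, so KI is the limiting reagent.
(b) Moles of PbI2 = 0.66988 mol KI × (1/2) = 0.33494 mol; mass = 0.33494 mol × 461.0 g/mol = 154.4 g
(c) Pb(NO3)2 consumed = 0.66988 × (1/2) = 0.33494 mol; remaining = 2.42014 − 0.33494 = 2.0852 mol; mass = 2.0852 mol × 331.22 g/mol = 690.7 g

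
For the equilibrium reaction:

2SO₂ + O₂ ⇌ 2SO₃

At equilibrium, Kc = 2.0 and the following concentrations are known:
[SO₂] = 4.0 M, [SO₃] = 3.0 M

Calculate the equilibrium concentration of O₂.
[O₂] = 0.2812 M

Kc = ([SO₃]^2) / ([SO₂]^2 × [O₂]) = 2.0
[O₂]^1 = (product terms)/(Kc · other reactant terms) = 9 / (2.0 · 16) = 0.28125
[O₂] = 0.2812 M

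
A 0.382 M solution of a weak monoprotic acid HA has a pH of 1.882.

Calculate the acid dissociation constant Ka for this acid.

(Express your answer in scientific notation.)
K_a = 4.67e-04

[H⁺] = 10^(−pH) = 10^(−1.882) = 1.312e-02 M. For HA ⇌ H⁺ + A⁻, Ka = x²/(C − x) = (1.312e-02)²/(0.382 − 1.312e-02) = 4.67e-04.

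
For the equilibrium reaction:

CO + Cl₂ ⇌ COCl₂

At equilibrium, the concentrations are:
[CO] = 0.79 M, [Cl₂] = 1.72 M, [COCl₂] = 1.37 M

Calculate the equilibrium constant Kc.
K_c = 1.0082

Kc = ([COCl₂]) / ([CO] × [Cl₂])
   = ((1.37)) / ((0.79)·(1.72))
   = 1.37 / 1.3588 = 1.0082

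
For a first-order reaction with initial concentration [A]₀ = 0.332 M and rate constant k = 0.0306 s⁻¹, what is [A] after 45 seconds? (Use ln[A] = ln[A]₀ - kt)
0.0838 M

ln[A] = ln[A]₀ - k·t = ln(0.332) - (0.0306)·(45) = -1.1026 - 1.3770 = -2.4796
[A] = e^(-2.4796) = 0.0838 M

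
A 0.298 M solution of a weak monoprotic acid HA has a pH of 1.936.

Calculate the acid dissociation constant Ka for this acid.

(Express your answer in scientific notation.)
K_a = 4.69e-04

[H⁺] = 10^(−pH) = 10^(−1.936) = 1.159e-02 M. For HA ⇌ H⁺ + A⁻, Ka = x²/(C − x) = (1.159e-02)²/(0.298 − 1.159e-02) = 4.69e-04.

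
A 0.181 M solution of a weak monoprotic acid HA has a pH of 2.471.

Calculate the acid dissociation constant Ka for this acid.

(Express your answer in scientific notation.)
K_a = 6.43e-05

[H⁺] = 10^(−pH) = 10^(−2.471) = 3.381e-03 M. For HA ⇌ H⁺ + A⁻, Ka = x²/(C − x) = (3.381e-03)²/(0.181 − 3.381e-03) = 6.43e-05.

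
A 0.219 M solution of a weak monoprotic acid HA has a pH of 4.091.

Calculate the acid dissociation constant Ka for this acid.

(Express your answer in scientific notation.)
K_a = 3.00e-08

[H⁺] = 10^(−pH) = 10^(−4.091) = 8.110e-05 M. For HA ⇌ H⁺ + A⁻, Ka = x²/(C − x) = (8.110e-05)²/(0.219 − 8.110e-05) = 3.00e-08.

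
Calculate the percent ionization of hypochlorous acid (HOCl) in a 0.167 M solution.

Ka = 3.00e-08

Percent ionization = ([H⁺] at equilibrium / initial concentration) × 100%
Percent ionization = 0.0424%

Let x = [H⁺]. Ka = x²/(C - x) ⇒ x² + (3.00e-08)x - (3.00e-08)(0.167) = 0. x = 7.0766e-05. Percent = (7.0766e-05/0.167) × 100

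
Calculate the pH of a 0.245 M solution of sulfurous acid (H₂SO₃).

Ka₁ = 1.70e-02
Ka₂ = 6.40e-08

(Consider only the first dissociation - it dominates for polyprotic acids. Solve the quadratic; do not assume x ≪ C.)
pH = 1.25

x² + Ka₁·x − Ka₁·C = 0 with Ka₁ = 1.70e-02, C = 0.245.
x = (−Ka₁ + √(Ka₁² + 4·Ka₁·C))/2 = 5.6594e-02 M, so pH = 1.25.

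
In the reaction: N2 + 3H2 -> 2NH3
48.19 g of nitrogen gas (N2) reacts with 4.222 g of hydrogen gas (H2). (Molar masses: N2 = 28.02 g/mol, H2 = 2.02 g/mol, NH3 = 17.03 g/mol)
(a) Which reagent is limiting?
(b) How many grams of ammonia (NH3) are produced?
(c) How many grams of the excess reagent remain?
(a) H2, (b) 23.73 g, (c) 28.67 g

Moles of N2 = 48.19 g ÷ 28.02 g/mol = 1.71984 mol
Moles of H2 = 4.222 g ÷ 2.02 g/mol = 2.0901 mol
Moles ÷ coefficient: N2: 1.71984/1 = 1.72, H2: 2.0901/3 = 0.6967
(a) H2 has the smaller value, so H2 is the limiting reagent.
(b) Moles of NH3 = 2.0901 mol H2 × (2/3) = 1.3934 mol; mass = 1.3934 mol × 17.03 g/mol = 23.73 g
(c) N2 consumed = 2.0901 × (1/3) = 0.6967 mol; remaining = 1.71984 − 0.6967 = 1.02314 mol; mass = 1.02314 mol × 28.02 g/mol = 28.67 g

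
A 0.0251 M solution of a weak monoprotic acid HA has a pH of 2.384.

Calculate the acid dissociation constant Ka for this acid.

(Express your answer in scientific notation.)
K_a = 8.14e-04

[H⁺] = 10^(−pH) = 10^(−2.384) = 4.130e-03 M. For HA ⇌ H⁺ + A⁻, Ka = x²/(C − x) = (4.130e-03)²/(0.0251 − 4.130e-03) = 8.14e-04.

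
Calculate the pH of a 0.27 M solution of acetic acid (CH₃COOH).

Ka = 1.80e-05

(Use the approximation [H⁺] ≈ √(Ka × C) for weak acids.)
pH = 2.66

[H⁺] = √(Ka × C) = √(1.80e-05 × 0.27) = 2.2045e-03. pH = -log(2.2045e-03)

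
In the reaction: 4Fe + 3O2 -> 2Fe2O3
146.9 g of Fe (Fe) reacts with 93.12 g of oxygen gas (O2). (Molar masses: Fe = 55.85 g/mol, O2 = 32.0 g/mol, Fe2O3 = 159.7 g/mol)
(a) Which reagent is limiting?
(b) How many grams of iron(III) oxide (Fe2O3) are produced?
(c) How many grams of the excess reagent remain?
(a) Fe, (b) 210 g, (c) 29.99 g

Moles of Fe = 146.9 g ÷ 55.85 g/mol = 2.63026 mol
Moles of O2 = 93.12 g ÷ 32.0 g/mol = 2.91 mol
Moles ÷ coefficient: Fe: 2.63026/4 = 0.6576, O2: 2.91/3 = 0.97
(a) Fe has the smaller value, so Fe is the limiting reagent.
(b) Moles of Fe2O3 = 2.63026 mol Fe × (2/4) = 1.31513 mol; mass = 1.31513 mol × 159.7 g/mol = 210 g
(c) O2 consumed = 2.63026 × (3/4) = 1.97269 mol; remaining = 2.91 − 1.97269 = 0.937305 mol; mass = 0.937305 mol × 32.0 g/mol = 29.99 g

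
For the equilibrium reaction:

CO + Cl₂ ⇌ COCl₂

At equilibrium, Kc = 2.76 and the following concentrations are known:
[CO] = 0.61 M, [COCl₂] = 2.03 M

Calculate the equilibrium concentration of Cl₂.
[Cl₂] = 1.2057 M

Kc = ([COCl₂]) / ([CO] × [Cl₂]) = 2.76
[Cl₂]^1 = (product terms)/(Kc · other reactant terms) = 2.03 / (2.76 · 0.61) = 1.2057
[Cl₂] = 1.2057 M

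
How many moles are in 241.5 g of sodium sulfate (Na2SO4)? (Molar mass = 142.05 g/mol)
Moles = 241.5 g ÷ 142.05 g/mol = 1.7 mol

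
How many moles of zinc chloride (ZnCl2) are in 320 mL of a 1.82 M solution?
Moles = Molarity × Volume (L)
Moles = 1.82 M × 0.32 L = 0.5824 mol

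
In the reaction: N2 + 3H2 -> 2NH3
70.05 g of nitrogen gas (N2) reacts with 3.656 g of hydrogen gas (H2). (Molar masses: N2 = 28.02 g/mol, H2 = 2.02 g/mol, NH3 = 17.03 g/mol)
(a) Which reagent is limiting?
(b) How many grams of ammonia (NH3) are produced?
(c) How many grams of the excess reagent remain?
(a) H2, (b) 20.55 g, (c) 53.15 g

Moles of N2 = 70.05 g ÷ 28.02 g/mol = 2.5 mol
Moles of H2 = 3.656 g ÷ 2.02 g/mol = 1.8099 mol
Moles ÷ coefficient: N2: 2.5/1 = 2.5, H2: 1.8099/3 = 0.6033
(a) H2 has the smaller value, so H2 is the limiting reagent.
(b) Moles of NH3 = 1.8099 mol H2 × (2/3) = 1.2066 mol; mass = 1.2066 mol × 17.03 g/mol = 20.55 g
(c) N2 consumed = 1.8099 × (1/3) = 0.6033 mol; remaining = 2.5 − 0.6033 = 1.8967 mol; mass = 1.8967 mol × 28.02 g/mol = 53.15 g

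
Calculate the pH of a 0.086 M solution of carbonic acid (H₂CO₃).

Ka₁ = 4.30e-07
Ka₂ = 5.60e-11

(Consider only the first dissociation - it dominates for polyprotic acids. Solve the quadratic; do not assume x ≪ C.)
pH = 3.72

x² + Ka₁·x − Ka₁·C = 0 with Ka₁ = 4.30e-07, C = 0.086.
x = (−Ka₁ + √(Ka₁² + 4·Ka₁·C))/2 = 1.9209e-04 M, so pH = 3.72.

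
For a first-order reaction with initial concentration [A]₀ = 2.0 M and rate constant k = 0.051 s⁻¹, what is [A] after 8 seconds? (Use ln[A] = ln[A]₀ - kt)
1.3300 M

ln[A] = ln[A]₀ - k·t = ln(2.0) - (0.051)·(8) = 0.6931 - 0.4080 = 0.2851
[A] = e^(0.2851) = 1.3300 M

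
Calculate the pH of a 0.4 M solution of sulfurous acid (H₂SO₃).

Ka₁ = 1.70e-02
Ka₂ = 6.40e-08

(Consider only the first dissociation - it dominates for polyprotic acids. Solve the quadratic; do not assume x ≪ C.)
pH = 1.13

x² + Ka₁·x − Ka₁·C = 0 with Ka₁ = 1.70e-02, C = 0.4.
x = (−Ka₁ + √(Ka₁² + 4·Ka₁·C))/2 = 7.4399e-02 M, so pH = 1.13.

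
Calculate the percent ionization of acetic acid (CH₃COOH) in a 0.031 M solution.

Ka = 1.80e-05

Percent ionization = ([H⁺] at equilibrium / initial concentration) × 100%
Percent ionization = 2.38%

Let x = [H⁺]. Ka = x²/(C - x) ⇒ x² + (1.80e-05)x - (1.80e-05)(0.031) = 0. x = 7.3805e-04. Percent = (7.3805e-04/0.031) × 100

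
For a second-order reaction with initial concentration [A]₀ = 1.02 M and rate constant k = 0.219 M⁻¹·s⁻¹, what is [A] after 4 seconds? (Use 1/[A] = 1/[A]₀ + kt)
0.5387 M

1/[A] = 1/[A]₀ + k·t = 1/1.02 + (0.219)·(4) = 0.9804 + 0.8760 = 1.8564
[A] = 1/1.8564 = 0.5387 M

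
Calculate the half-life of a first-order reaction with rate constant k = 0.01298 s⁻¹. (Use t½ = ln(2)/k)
53.40 s

t½ = ln(2)/k = 0.6931/0.01298 = 53.40 s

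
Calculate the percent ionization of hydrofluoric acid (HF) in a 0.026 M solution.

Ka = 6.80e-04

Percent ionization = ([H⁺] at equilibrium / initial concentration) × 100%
Percent ionization = 14.9%

Let x = [H⁺]. Ka = x²/(C - x) ⇒ x² + (6.80e-04)x - (6.80e-04)(0.026) = 0. x = 3.8785e-03. Percent = (3.8785e-03/0.026) × 100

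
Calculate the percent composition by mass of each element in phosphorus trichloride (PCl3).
P: 22.55%, Cl: 77.45%

Molar mass of PCl3 = 137.32 g/mol
% P = (1 × 30.97) / 137.32 × 100% = 30.97 / 137.32 × 100% = 22.55%
% Cl = (3 × 35.45) / 137.32 × 100% = 106.35 / 137.32 × 100% = 77.45%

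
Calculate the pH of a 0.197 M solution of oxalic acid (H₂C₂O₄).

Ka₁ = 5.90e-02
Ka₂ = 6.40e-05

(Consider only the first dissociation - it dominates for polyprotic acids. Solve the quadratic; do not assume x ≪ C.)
pH = 1.08

x² + Ka₁·x − Ka₁·C = 0 with Ka₁ = 5.90e-02, C = 0.197.
x = (−Ka₁ + √(Ka₁² + 4·Ka₁·C))/2 = 8.2273e-02 M, so pH = 1.08.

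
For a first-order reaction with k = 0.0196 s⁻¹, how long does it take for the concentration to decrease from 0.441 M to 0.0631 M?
99.20 s

From ln[A] = ln[A]₀ - k·t: t = ln([A]₀/[A])/k = ln(0.441/0.0631)/0.0196 = ln(6.9889)/0.0196 = 1.9443/0.0196 = 99.20 s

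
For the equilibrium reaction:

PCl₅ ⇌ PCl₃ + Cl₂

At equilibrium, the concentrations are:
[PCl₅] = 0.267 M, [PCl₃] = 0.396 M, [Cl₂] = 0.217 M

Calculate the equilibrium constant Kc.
K_c = 0.3218

Kc = ([PCl₃] × [Cl₂]) / ([PCl₅])
   = ((0.396)·(0.217)) / ((0.267))
   = 0.085932 / 0.267 = 0.3218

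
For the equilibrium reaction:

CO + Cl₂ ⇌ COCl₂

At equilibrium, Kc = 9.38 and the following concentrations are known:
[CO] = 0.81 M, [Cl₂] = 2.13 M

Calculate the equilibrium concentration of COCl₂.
[COCl₂] = 16.1833 M

Kc = ([COCl₂]) / ([CO] × [Cl₂]) = 9.38
[COCl₂]^1 = Kc · (reactant terms)/(other product terms) = 9.38 · 1.7253 / 1 = 16.183
[COCl₂] = 16.1833 M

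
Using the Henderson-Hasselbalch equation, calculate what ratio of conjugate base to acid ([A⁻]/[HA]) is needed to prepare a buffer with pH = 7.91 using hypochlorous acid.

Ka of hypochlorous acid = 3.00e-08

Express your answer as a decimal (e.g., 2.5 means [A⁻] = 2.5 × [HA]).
[A⁻]/[HA] = 2.438

pKa = −log(3.00e-08) = 7.5229. pH = pKa + log([A⁻]/[HA]). 7.91 = 7.5229 + log(ratio). log(ratio) = 7.91 − 7.5229 = 0.3871. ratio = 10^(0.3871) = 2.438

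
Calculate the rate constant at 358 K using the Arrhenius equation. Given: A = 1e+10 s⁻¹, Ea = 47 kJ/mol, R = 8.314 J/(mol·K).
1.39e+03 s⁻¹

k = A·exp(-Ea/(R·T)) = 1e+10·exp(-47000/(8.314·358)) = 1e+10·exp(-15.7908) = 1e+10·1.3872e-07 = 1.39e+03 s⁻¹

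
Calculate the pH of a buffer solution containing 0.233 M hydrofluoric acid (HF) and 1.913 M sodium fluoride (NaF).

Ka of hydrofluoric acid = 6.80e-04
pH = 4.08

pKa = -log(6.80e-04) = 3.17. pH = pKa + log([A⁻]/[HA]) = 3.17 + log(1.913/0.233)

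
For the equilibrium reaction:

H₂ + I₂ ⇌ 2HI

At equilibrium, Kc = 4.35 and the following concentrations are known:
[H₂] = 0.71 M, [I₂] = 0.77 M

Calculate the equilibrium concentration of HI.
[HI] = 1.5421 M

Kc = ([HI]^2) / ([H₂] × [I₂]) = 4.35
[HI]^2 = Kc · (reactant terms)/(other product terms) = 4.35 · 0.5467 / 1 = 2.3781
[HI] = (2.3781)^(1/2) = 1.5421 M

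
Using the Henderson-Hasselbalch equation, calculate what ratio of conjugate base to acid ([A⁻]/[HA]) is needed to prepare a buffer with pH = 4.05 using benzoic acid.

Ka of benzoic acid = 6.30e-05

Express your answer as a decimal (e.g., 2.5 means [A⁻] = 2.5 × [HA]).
[A⁻]/[HA] = 0.707

pKa = −log(6.30e-05) = 4.2007. pH = pKa + log([A⁻]/[HA]). 4.05 = 4.2007 + log(ratio). log(ratio) = 4.05 − 4.2007 = -0.1507. ratio = 10^(-0.1507) = 0.707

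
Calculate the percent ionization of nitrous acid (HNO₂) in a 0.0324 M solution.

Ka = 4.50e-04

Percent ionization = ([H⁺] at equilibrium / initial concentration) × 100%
Percent ionization = 11.1%

Let x = [H⁺]. Ka = x²/(C - x) ⇒ x² + (4.50e-04)x - (4.50e-04)(0.0324) = 0. x = 3.6000e-03. Percent = (3.6000e-03/0.0324) × 100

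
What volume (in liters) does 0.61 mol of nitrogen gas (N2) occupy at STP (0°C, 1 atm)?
At STP, 1 mol of gas occupies 22.4 L
Volume = 0.61 mol × 22.4 L/mol = 13.66 L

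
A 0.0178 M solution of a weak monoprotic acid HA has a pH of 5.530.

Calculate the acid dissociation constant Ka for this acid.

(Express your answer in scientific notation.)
K_a = 4.89e-10

[H⁺] = 10^(−pH) = 10^(−5.530) = 2.951e-06 M. For HA ⇌ H⁺ + A⁻, Ka = x²/(C − x) = (2.951e-06)²/(0.0178 − 2.951e-06) = 4.89e-10.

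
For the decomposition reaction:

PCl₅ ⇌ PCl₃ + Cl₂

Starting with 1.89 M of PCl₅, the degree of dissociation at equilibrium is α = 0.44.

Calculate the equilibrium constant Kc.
K_c = 0.6534

x = α·[A]₀ = 0.44 × 1.89 = 0.8316 M dissociated.
At eq: [PCl₅] = 1.89 − 0.8316 = 1.058 M; [PCl₃] = [Cl₂] = x = 0.8316 M.
Kc = [PCl₃][Cl₂]/[PCl₅] = (0.8316)²/1.058 = 0.6534.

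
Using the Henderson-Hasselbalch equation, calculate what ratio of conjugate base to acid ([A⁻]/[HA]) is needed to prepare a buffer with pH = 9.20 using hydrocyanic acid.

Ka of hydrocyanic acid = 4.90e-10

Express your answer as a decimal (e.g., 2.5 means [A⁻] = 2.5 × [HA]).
[A⁻]/[HA] = 0.777

pKa = −log(4.90e-10) = 9.3098. pH = pKa + log([A⁻]/[HA]). 9.20 = 9.3098 + log(ratio). log(ratio) = 9.20 − 9.3098 = -0.1098. ratio = 10^(-0.1098) = 0.777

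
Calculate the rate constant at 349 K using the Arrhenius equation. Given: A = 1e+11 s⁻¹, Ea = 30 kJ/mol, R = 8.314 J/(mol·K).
3.23e+06 s⁻¹

k = A·exp(-Ea/(R·T)) = 1e+11·exp(-30000/(8.314·349)) = 1e+11·exp(-10.3392) = 1e+11·3.2341e-05 = 3.23e+06 s⁻¹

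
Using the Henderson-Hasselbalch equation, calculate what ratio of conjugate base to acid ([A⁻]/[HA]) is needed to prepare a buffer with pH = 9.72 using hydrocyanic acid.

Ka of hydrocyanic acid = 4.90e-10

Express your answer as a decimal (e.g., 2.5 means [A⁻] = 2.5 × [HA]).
[A⁻]/[HA] = 2.572

pKa = −log(4.90e-10) = 9.3098. pH = pKa + log([A⁻]/[HA]). 9.72 = 9.3098 + log(ratio). log(ratio) = 9.72 − 9.3098 = 0.4102. ratio = 10^(0.4102) = 2.572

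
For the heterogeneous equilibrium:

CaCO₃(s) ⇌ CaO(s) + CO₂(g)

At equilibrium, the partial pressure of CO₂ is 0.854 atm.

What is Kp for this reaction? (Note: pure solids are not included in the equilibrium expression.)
K_p = 0.854

Solids (CaCO₃, CaO) have activity 1 and are excluded.
Kp = P(CO₂) = 0.854.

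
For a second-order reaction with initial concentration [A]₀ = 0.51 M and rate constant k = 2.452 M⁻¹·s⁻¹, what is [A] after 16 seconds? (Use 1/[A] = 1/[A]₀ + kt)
0.0243 M

1/[A] = 1/[A]₀ + k·t = 1/0.51 + (2.452)·(16) = 1.9608 + 39.2320 = 41.1928
[A] = 1/41.1928 = 0.0243 M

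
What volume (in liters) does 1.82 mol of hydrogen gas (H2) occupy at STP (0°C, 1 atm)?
At STP, 1 mol of gas occupies 22.4 L
Volume = 1.82 mol × 22.4 L/mol = 40.77 L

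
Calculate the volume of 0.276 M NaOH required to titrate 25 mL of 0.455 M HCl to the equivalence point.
V_{base} = 41.2 mL

At equivalence: moles acid = moles base.
moles HCl = 0.455 M × 0.025 L = 0.011375 mol
V_NaOH = 0.011375 mol ÷ 0.276 M = 0.04121 L = 41.2 mL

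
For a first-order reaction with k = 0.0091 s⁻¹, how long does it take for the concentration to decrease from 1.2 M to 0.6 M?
76.17 s

From ln[A] = ln[A]₀ - k·t: t = ln([A]₀/[A])/k = ln(1.2/0.6)/0.0091 = ln(2.0000)/0.0091 = 0.6931/0.0091 = 76.17 s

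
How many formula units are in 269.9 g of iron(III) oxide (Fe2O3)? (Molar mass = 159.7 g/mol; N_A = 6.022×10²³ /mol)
Moles = 269.9 g ÷ 159.7 g/mol = 1.69004 mol
Formula units = 1.69004 mol × 6.022×10²³ /mol = 1.018e+24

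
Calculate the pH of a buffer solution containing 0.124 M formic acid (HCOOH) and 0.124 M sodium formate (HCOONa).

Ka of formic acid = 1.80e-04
pH = 3.74

pKa = -log(1.80e-04) = 3.74. pH = pKa + log([A⁻]/[HA]) = 3.74 + log(0.124/0.124)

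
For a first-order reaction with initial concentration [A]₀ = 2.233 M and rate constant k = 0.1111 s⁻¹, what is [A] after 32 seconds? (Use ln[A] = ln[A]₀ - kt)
0.0638 M

ln[A] = ln[A]₀ - k·t = ln(2.233) - (0.1111)·(32) = 0.8033 - 3.5552 = -2.7519
[A] = e^(-2.7519) = 0.0638 M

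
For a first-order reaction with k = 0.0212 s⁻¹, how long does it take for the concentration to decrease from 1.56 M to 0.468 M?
56.79 s

From ln[A] = ln[A]₀ - k·t: t = ln([A]₀/[A])/k = ln(1.56/0.468)/0.0212 = ln(3.3333)/0.0212 = 1.2040/0.0212 = 56.79 s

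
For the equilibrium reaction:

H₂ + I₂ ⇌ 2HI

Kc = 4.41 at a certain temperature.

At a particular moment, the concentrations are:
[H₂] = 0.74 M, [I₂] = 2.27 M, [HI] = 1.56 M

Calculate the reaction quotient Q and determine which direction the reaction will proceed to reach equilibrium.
Q = 1.449, Q < K, reaction proceeds forward (toward products)

Q = ([HI]^2) / ([H₂] × [I₂])
  = ((1.56)^2) / ((0.74)·(2.27)) = 2.4336/1.6798 = 1.449
Since Q = 1.449 < Kc = 4.41, the reaction proceeds forward (toward products) to reach equilibrium.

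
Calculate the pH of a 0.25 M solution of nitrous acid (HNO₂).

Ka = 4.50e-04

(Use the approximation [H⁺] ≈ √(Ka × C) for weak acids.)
pH = 1.97

[H⁺] = √(Ka × C) = √(4.50e-04 × 0.25) = 1.0607e-02. pH = -log(1.0607e-02)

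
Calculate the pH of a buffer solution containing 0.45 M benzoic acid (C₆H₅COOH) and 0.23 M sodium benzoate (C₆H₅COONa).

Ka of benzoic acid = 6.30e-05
pH = 3.91

pKa = -log(6.30e-05) = 4.20. pH = pKa + log([A⁻]/[HA]) = 4.20 + log(0.23/0.45)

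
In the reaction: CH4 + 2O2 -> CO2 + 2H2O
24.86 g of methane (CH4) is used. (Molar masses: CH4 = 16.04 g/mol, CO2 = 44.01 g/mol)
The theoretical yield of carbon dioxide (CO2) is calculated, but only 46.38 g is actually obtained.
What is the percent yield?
Moles of CH4 = 24.86 g ÷ 16.04 g/mol = 1.54988 mol
Mole ratio: 1 mol CO2 / 1 mol CH4
Moles of CO2 = 1.54988 × (1/1) = 1.54988 mol
Theoretical yield = 1.54988 mol × 44.01 g/mol = 68.21 g
Actual yield = 46.38 g
Percent yield = (46.38 / 68.21) × 100% = 68.0%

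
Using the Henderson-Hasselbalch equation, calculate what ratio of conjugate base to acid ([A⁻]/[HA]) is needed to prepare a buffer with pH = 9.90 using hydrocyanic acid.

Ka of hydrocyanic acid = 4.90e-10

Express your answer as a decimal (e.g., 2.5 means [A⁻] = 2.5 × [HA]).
[A⁻]/[HA] = 3.892

pKa = −log(4.90e-10) = 9.3098. pH = pKa + log([A⁻]/[HA]). 9.90 = 9.3098 + log(ratio). log(ratio) = 9.90 − 9.3098 = 0.5902. ratio = 10^(0.5902) = 3.892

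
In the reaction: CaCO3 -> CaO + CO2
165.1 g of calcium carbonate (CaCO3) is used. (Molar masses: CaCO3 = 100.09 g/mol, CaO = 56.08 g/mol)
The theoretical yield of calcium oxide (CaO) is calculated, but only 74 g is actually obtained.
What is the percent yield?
Moles of CaCO3 = 165.1 g ÷ 100.09 g/mol = 1.64952 mol
Mole ratio: 1 mol CaO / 1 mol CaCO3
Moles of CaO = 1.64952 × (1/1) = 1.64952 mol
Theoretical yield = 1.64952 mol × 56.08 g/mol = 92.505 g
Actual yield = 74 g
Percent yield = (74 / 92.505) × 100% = 80.0%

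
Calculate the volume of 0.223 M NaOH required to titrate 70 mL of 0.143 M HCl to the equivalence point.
V_{base} = 44.9 mL

At equivalence: moles acid = moles base.
moles HCl = 0.143 M × 0.07 L = 0.01001 mol
V_NaOH = 0.01001 mol ÷ 0.223 M = 0.04489 L = 44.9 mL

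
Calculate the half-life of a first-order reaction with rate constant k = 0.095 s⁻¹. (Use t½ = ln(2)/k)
7.30 s

t½ = ln(2)/k = 0.6931/0.095 = 7.30 s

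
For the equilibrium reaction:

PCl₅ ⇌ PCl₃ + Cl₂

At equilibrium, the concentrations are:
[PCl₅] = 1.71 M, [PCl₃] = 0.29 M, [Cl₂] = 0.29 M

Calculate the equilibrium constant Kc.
K_c = 0.0492

Kc = ([PCl₃] × [Cl₂]) / ([PCl₅])
   = ((0.29)·(0.29)) / ((1.71))
   = 0.0841 / 1.71 = 0.0492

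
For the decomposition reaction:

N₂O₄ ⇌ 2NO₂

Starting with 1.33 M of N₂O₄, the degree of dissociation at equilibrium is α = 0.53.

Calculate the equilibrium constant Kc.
K_c = 3.1795

x = α·[A]₀ = 0.53 × 1.33 = 0.7049 M dissociated.
At eq: [N₂O₄] = 1.33 − 0.7049 = 0.6251 M; [NO₂] = 2x = 1.41 M.
Kc = [NO₂]²/[N₂O₄] = (1.41)²/0.6251 = 3.18.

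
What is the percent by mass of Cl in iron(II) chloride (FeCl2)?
Mass of Cl in formula = 35.45 × 2 = 70.9 g/mol
Molar mass = 126.75 g/mol
% Cl = (70.9/126.75) × 100% = 55.94%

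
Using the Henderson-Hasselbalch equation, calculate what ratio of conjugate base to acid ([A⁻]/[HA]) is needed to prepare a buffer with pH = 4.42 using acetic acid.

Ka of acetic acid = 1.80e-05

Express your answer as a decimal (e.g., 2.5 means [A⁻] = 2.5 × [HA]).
[A⁻]/[HA] = 0.473

pKa = −log(1.80e-05) = 4.7447. pH = pKa + log([A⁻]/[HA]). 4.42 = 4.7447 + log(ratio). log(ratio) = 4.42 − 4.7447 = -0.3247. ratio = 10^(-0.3247) = 0.473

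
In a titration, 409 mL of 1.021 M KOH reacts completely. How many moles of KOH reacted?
Moles = Molarity × Volume (L)
Moles = 1.021 M × 0.409 L = 0.4176 mol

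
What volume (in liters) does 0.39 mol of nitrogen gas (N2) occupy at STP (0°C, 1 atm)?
At STP, 1 mol of gas occupies 22.4 L
Volume = 0.39 mol × 22.4 L/mol = 8.74 L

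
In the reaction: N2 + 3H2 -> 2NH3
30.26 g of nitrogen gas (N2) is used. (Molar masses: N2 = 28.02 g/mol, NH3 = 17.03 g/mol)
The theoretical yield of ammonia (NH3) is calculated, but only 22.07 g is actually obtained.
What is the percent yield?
Moles of N2 = 30.26 g ÷ 28.02 g/mol = 1.07994 mol
Mole ratio: 2 mol NH3 / 1 mol N2
Moles of NH3 = 1.07994 × (2/1) = 2.15989 mol
Theoretical yield = 2.15989 mol × 17.03 g/mol = 36.783 g
Actual yield = 22.07 g
Percent yield = (22.07 / 36.783) × 100% = 60.0%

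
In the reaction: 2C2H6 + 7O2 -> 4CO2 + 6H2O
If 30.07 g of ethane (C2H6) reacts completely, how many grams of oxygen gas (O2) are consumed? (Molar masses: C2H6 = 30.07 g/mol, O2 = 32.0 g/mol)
Moles of C2H6 = 30.07 g ÷ 30.07 g/mol = 1 mol
Mole ratio: 7 mol O2 / 2 mol C2H6
Moles of O2 = 1 × (7/2) = 3.5 mol
Mass of O2 = 3.5 mol × 32.0 g/mol = 112 g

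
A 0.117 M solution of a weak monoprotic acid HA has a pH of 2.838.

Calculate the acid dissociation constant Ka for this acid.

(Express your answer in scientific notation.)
K_a = 1.82e-05

[H⁺] = 10^(−pH) = 10^(−2.838) = 1.452e-03 M. For HA ⇌ H⁺ + A⁻, Ka = x²/(C − x) = (1.452e-03)²/(0.117 − 1.452e-03) = 1.82e-05.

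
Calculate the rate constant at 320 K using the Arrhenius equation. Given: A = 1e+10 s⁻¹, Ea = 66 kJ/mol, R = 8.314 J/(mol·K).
1.68e-01 s⁻¹

k = A·exp(-Ea/(R·T)) = 1e+10·exp(-66000/(8.314·320)) = 1e+10·exp(-24.8076) = 1e+10·1.6835e-11 = 1.68e-01 s⁻¹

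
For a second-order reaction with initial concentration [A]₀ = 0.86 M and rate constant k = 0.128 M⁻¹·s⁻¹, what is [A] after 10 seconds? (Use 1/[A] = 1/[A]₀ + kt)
0.4094 M

1/[A] = 1/[A]₀ + k·t = 1/0.86 + (0.128)·(10) = 1.1628 + 1.2800 = 2.4428
[A] = 1/2.4428 = 0.4094 M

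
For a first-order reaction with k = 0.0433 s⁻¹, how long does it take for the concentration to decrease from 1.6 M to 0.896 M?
13.39 s

From ln[A] = ln[A]₀ - k·t: t = ln([A]₀/[A])/k = ln(1.6/0.896)/0.0433 = ln(1.7857)/0.0433 = 0.5798/0.0433 = 13.39 s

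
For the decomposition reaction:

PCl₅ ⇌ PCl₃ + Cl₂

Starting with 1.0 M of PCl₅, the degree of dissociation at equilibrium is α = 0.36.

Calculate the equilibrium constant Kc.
K_c = 0.2025

x = α·[A]₀ = 0.36 × 1.0 = 0.36 M dissociated.
At eq: [PCl₅] = 1.0 − 0.36 = 0.64 M; [PCl₃] = [Cl₂] = x = 0.36 M.
Kc = [PCl₃][Cl₂]/[PCl₅] = (0.36)²/0.64 = 0.2025.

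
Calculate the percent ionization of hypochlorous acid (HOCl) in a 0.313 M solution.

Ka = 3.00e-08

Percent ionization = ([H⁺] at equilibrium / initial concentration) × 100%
Percent ionization = 0.031%

Let x = [H⁺]. Ka = x²/(C - x) ⇒ x² + (3.00e-08)x - (3.00e-08)(0.313) = 0. x = 9.6887e-05. Percent = (9.6887e-05/0.313) × 100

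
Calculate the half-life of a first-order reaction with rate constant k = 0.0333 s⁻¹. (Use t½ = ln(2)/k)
20.82 s

t½ = ln(2)/k = 0.6931/0.0333 = 20.82 s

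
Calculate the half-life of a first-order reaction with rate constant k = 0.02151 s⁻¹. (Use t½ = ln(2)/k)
32.22 s

t½ = ln(2)/k = 0.6931/0.02151 = 32.22 s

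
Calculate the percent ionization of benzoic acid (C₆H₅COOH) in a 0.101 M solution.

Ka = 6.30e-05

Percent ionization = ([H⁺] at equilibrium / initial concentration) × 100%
Percent ionization = 2.47%

Let x = [H⁺]. Ka = x²/(C - x) ⇒ x² + (6.30e-05)x - (6.30e-05)(0.101) = 0. x = 2.4912e-03. Percent = (2.4912e-03/0.101) × 100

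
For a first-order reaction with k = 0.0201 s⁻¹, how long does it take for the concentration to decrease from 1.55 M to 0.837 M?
30.66 s

From ln[A] = ln[A]₀ - k·t: t = ln([A]₀/[A])/k = ln(1.55/0.837)/0.0201 = ln(1.8519)/0.0201 = 0.6162/0.0201 = 30.66 s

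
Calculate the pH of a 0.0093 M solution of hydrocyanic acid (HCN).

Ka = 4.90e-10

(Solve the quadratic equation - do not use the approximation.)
pH = 5.67

x² + Ka×x - Ka×C = 0. Using quadratic formula: [H⁺] = 2.1345e-06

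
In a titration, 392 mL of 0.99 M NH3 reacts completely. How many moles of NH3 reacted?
Moles = Molarity × Volume (L)
Moles = 0.99 M × 0.392 L = 0.3881 mol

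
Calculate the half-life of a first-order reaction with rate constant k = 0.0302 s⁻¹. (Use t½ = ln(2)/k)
22.95 s

t½ = ln(2)/k = 0.6931/0.0302 = 22.95 s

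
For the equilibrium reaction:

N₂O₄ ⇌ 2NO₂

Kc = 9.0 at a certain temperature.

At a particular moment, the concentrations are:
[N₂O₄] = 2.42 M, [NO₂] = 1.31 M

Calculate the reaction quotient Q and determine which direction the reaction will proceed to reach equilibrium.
Q = 0.709, Q < K, reaction proceeds forward (toward products)

Q = ([NO₂]^2) / ([N₂O₄])
  = ((1.31)^2) / ((2.42)) = 1.7161/2.42 = 0.7091
Since Q = 0.7091 < Kc = 9.0, the reaction proceeds forward (toward products) to reach equilibrium.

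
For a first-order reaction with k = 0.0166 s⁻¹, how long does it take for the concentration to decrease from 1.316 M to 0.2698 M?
95.46 s

From ln[A] = ln[A]₀ - k·t: t = ln([A]₀/[A])/k = ln(1.316/0.2698)/0.0166 = ln(4.8777)/0.0166 = 1.5847/0.0166 = 95.46 s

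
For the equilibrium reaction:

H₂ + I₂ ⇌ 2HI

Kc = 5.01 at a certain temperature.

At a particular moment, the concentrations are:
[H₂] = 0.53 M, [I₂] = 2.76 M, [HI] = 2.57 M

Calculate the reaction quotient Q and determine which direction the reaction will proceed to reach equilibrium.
Q = 4.515, Q < K, reaction proceeds forward (toward products)

Q = ([HI]^2) / ([H₂] × [I₂])
  = ((2.57)^2) / ((0.53)·(2.76)) = 6.6049/1.4628 = 4.515
Since Q = 4.515 < Kc = 5.01, the reaction proceeds forward (toward products) to reach equilibrium.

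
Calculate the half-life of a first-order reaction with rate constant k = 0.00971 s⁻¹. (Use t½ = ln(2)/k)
71.38 s

t½ = ln(2)/k = 0.6931/0.00971 = 71.38 s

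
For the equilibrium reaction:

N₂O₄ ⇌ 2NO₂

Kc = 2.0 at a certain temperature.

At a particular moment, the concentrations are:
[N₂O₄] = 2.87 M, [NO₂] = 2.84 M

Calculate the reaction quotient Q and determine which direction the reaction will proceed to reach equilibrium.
Q = 2.810, Q > K, reaction proceeds reverse (toward reactants)

Q = ([NO₂]^2) / ([N₂O₄])
  = ((2.84)^2) / ((2.87)) = 8.0656/2.87 = 2.81
Since Q = 2.81 > Kc = 2.0, the reaction proceeds reverse (toward reactants) to reach equilibrium.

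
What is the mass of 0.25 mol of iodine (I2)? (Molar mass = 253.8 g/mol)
Mass = 0.25 mol × 253.8 g/mol = 63.45 g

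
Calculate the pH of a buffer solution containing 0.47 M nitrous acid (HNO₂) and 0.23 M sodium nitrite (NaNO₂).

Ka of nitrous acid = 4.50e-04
pH = 3.04

pKa = -log(4.50e-04) = 3.35. pH = pKa + log([A⁻]/[HA]) = 3.35 + log(0.23/0.47)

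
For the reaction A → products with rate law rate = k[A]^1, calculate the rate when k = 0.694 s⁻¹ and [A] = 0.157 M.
0.109 M/s

rate = k·[A]^1 = 0.694·(0.157)^1 = 0.694·0.157 = 0.109 M/s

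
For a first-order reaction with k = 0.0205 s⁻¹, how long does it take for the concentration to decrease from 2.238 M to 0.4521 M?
78.02 s

From ln[A] = ln[A]₀ - k·t: t = ln([A]₀/[A])/k = ln(2.238/0.4521)/0.0205 = ln(4.9502)/0.0205 = 1.5994/0.0205 = 78.02 s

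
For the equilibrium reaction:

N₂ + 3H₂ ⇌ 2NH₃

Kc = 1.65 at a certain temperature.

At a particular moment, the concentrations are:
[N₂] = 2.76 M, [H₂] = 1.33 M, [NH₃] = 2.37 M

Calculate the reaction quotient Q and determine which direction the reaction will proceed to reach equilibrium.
Q = 0.865, Q < K, reaction proceeds forward (toward products)

Q = ([NH₃]^2) / ([N₂] × [H₂]^3)
  = ((2.37)^2) / ((2.76)·(1.33)^3) = 5.6169/6.4933 = 0.865
Since Q = 0.865 < Kc = 1.65, the reaction proceeds forward (toward products) to reach equilibrium.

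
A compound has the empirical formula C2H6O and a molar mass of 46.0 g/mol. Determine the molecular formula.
Empirical formula mass of C2H6O = 46.07 g/mol
Multiplier = 46.0 / 46.07 ≈ 1
Molecular formula = (C2H6O) × 1 = C2H6O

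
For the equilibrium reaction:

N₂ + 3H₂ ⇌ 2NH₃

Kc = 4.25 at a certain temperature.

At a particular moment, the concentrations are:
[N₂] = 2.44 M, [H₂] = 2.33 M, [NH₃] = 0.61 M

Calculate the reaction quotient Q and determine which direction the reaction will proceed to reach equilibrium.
Q = 0.012, Q < K, reaction proceeds forward (toward products)

Q = ([NH₃]^2) / ([N₂] × [H₂]^3)
  = ((0.61)^2) / ((2.44)·(2.33)^3) = 0.3721/30.864 = 0.01206
Since Q = 0.01206 < Kc = 4.25, the reaction proceeds forward (toward products) to reach equilibrium.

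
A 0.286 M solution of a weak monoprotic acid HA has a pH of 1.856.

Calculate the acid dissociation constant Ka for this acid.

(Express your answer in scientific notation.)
K_a = 7.13e-04

[H⁺] = 10^(−pH) = 10^(−1.856) = 1.393e-02 M. For HA ⇌ H⁺ + A⁻, Ka = x²/(C − x) = (1.393e-02)²/(0.286 − 1.393e-02) = 7.13e-04.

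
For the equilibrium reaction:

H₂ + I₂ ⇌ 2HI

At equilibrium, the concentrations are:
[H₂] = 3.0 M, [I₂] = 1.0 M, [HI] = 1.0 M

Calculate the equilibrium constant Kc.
K_c = 0.3333

Kc = ([HI]^2) / ([H₂] × [I₂])
   = ((1.0)^2) / ((3.0)·(1.0))
   = 1 / 3 = 0.3333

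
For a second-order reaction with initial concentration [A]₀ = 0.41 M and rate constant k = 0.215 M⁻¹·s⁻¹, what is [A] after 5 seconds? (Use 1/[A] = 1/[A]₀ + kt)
0.2846 M

1/[A] = 1/[A]₀ + k·t = 1/0.41 + (0.215)·(5) = 2.4390 + 1.0750 = 3.5140
[A] = 1/3.5140 = 0.2846 M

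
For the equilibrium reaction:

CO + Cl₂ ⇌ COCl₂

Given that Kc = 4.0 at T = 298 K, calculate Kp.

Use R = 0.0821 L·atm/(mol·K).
K_p = 0.1635

Δn = (moles gaseous products) − (moles gaseous reactants) = -1
T = 298 K; RT = 0.0821 × 298 = 24.4658
Kp = Kc·(RT)^Δn = 4.0 × (24.4658)^-1 = 4.0 × 0.0408734 = 0.1635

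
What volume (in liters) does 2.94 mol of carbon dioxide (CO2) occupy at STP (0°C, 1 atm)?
At STP, 1 mol of gas occupies 22.4 L
Volume = 2.94 mol × 22.4 L/mol = 65.86 L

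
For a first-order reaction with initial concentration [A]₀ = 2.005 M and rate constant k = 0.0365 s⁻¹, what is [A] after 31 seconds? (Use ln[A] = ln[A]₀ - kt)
0.6467 M

ln[A] = ln[A]₀ - k·t = ln(2.005) - (0.0365)·(31) = 0.6956 - 1.1315 = -0.4359
[A] = e^(-0.4359) = 0.6467 M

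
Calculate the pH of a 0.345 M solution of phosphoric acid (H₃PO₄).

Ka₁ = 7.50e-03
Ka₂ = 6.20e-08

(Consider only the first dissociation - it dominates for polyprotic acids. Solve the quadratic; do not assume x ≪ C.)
pH = 1.33

x² + Ka₁·x − Ka₁·C = 0 with Ka₁ = 7.50e-03, C = 0.345.
x = (−Ka₁ + √(Ka₁² + 4·Ka₁·C))/2 = 4.7256e-02 M, so pH = 1.33.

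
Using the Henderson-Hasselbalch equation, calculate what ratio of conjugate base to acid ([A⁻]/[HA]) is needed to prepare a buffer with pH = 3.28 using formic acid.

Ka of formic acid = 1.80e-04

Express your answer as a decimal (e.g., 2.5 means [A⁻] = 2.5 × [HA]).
[A⁻]/[HA] = 0.343

pKa = −log(1.80e-04) = 3.7447. pH = pKa + log([A⁻]/[HA]). 3.28 = 3.7447 + log(ratio). log(ratio) = 3.28 − 3.7447 = -0.4647. ratio = 10^(-0.4647) = 0.343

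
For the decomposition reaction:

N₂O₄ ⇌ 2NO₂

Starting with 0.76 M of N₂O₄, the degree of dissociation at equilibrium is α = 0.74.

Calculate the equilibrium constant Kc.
K_c = 6.4027

x = α·[A]₀ = 0.74 × 0.76 = 0.5624 M dissociated.
At eq: [N₂O₄] = 0.76 − 0.5624 = 0.1976 M; [NO₂] = 2x = 1.125 M.
Kc = [NO₂]²/[N₂O₄] = (1.125)²/0.1976 = 6.403.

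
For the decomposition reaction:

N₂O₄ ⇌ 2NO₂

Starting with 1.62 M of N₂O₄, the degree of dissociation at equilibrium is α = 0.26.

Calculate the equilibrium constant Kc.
K_c = 0.5920

x = α·[A]₀ = 0.26 × 1.62 = 0.4212 M dissociated.
At eq: [N₂O₄] = 1.62 − 0.4212 = 1.199 M; [NO₂] = 2x = 0.8424 M.
Kc = [NO₂]²/[N₂O₄] = (0.8424)²/1.199 = 0.592.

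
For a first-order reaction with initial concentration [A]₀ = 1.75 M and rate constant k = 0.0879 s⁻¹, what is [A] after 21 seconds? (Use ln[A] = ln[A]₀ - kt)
0.2763 M

ln[A] = ln[A]₀ - k·t = ln(1.75) - (0.0879)·(21) = 0.5596 - 1.8459 = -1.2863
[A] = e^(-1.2863) = 0.2763 M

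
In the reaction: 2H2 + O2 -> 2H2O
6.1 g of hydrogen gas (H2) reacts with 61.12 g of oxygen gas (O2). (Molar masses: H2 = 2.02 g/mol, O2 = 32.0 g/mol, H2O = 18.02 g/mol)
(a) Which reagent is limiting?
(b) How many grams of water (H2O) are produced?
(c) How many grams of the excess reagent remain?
(a) H2, (b) 54.42 g, (c) 12.8 g

Moles of H2 = 6.1 g ÷ 2.02 g/mol = 3.0198 mol
Moles of O2 = 61.12 g ÷ 32.0 g/mol = 1.91 mol
Moles ÷ coefficient: H2: 3.0198/2 = 1.51, O2: 1.91/1 = 1.91
(a) H2 has the smaller value, so H2 is the limiting reagent.
(b) Moles of H2O = 3.0198 mol H2 × (2/2) = 3.0198 mol; mass = 3.0198 mol × 18.02 g/mol = 54.42 g
(c) O2 consumed = 3.0198 × (1/2) = 1.5099 mol; remaining = 1.91 − 1.5099 = 0.400099 mol; mass = 0.400099 mol × 32.0 g/mol = 12.8 g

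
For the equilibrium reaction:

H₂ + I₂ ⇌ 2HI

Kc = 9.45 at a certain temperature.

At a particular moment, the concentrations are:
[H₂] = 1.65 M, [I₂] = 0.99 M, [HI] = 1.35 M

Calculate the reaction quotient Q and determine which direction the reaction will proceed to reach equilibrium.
Q = 1.116, Q < K, reaction proceeds forward (toward products)

Q = ([HI]^2) / ([H₂] × [I₂])
  = ((1.35)^2) / ((1.65)·(0.99)) = 1.8225/1.6335 = 1.116
Since Q = 1.116 < Kc = 9.45, the reaction proceeds forward (toward products) to reach equilibrium.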